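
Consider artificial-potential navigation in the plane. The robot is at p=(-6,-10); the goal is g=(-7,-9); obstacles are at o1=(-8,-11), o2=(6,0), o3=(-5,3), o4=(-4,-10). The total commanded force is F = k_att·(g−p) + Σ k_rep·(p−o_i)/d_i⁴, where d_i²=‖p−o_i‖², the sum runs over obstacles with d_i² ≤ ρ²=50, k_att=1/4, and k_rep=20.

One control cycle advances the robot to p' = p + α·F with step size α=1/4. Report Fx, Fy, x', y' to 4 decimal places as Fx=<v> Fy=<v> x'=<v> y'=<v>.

F_att = 1/4·(g−p) = 1/4·(-1,1) = (-0.2500,0.2500)
o1: d²=5 ≤ ρ²=50; F_rep = 20·(2,1)/5² = (1.6000,0.8000)
o2: d²=244 > ρ²=50 → inactive
o3: d²=170 > ρ²=50 → inactive
o4: d²=4 ≤ ρ²=50; F_rep = 20·(-2,0)/4² = (-2.5000,0.0000)
F = F_att + ΣF_rep = (-1.1500,1.0500)
p' = p + 1/4·F = (-6.2875,-9.7375)

Fx=-1.1500 Fy=1.0500 x'=-6.2875 y'=-9.7375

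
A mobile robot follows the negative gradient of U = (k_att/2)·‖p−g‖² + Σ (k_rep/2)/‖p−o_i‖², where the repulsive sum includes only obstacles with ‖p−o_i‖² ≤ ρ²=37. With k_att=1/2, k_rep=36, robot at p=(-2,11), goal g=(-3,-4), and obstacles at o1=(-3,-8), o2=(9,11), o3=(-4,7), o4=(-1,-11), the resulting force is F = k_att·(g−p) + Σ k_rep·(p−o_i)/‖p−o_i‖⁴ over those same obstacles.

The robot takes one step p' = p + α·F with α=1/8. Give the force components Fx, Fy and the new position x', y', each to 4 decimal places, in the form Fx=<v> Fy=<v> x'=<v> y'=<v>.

Fx=-0.3200 Fy=-7.1400 x'=-2.0400 y'=10.1075

F_att = 1/2·(g−p) = 1/2·(-1,-15) = (-0.5000,-7.5000)
o1: d²=362 > ρ²=37 → inactive
o2: d²=121 > ρ²=37 → inactive
o3: d²=20 ≤ ρ²=37; F_rep = 36·(2,4)/20² = (0.1800,0.3600)
o4: d²=485 > ρ²=37 → inactive
F = F_att + ΣF_rep = (-0.3200,-7.1400)
p' = p + 1/8·F = (-2.0400,10.1075)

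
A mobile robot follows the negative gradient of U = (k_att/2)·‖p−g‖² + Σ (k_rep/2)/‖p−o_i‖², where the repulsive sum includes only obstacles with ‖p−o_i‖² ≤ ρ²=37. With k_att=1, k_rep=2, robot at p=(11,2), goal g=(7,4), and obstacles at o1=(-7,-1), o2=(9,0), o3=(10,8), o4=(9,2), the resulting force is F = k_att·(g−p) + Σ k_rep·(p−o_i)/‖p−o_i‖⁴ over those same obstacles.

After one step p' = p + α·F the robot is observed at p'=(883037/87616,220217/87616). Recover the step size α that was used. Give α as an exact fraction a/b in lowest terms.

α = 1/4

F_att = 1·(g−p) = 1·(-4,2) = (-4.0000,2.0000)
o1: d²=333 > ρ²=37 → inactive
o2: d²=8 ≤ ρ²=37; F_rep = 2·(2,2)/8² = (0.0625,0.0625)
o3: d²=37 ≤ ρ²=37; F_rep = 2·(1,-6)/37² = (0.0015,-0.0088)
o4: d²=4 ≤ ρ²=37; F_rep = 2·(2,0)/4² = (0.2500,0.0000)
F = F_att + ΣF_rep = (-3.6860,2.0537)
Δp = p'−p = (-0.9215,0.5134); α = Δx/Fx = (-80739/87616) / (-80739/21904) = 1/4
check: Δy/Fy = (44985/87616) / (44985/21904) = 1/4 ✓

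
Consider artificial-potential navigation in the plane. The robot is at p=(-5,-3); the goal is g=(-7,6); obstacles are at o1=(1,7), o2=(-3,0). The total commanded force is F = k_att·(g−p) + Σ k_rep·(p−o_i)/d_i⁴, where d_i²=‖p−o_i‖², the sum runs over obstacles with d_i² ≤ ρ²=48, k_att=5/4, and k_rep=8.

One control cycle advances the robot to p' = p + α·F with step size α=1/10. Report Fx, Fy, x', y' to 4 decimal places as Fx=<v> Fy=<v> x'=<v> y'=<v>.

F_att = 5/4·(g−p) = 5/4·(-2,9) = (-2.5000,11.2500)
o1: d²=136 > ρ²=48 → inactive
o2: d²=13 ≤ ρ²=48; F_rep = 8·(-2,-3)/13² = (-0.0947,-0.1420)
F = F_att + ΣF_rep = (-2.5947,11.1080)
p' = p + 1/10·F = (-5.2595,-1.8892)

Fx=-2.5947 Fy=11.1080 x'=-5.2595 y'=-1.8892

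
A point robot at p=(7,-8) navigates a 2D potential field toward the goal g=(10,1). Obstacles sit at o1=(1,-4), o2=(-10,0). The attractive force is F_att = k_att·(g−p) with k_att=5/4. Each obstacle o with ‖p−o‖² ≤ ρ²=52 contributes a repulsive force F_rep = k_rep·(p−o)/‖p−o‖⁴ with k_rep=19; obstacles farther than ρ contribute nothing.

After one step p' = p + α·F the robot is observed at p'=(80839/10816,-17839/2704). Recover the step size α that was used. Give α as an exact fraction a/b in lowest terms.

F_att = 5/4·(g−p) = 5/4·(3,9) = (3.7500,11.2500)
o1: d²=52 ≤ ρ²=52; F_rep = 19·(6,-4)/52² = (0.0422,-0.0281)
o2: d²=353 > ρ²=52 → inactive
F = F_att + ΣF_rep = (3.7922,11.2219)
Δp = p'−p = (0.4740,1.4027); α = Δx/Fx = (5127/10816) / (5127/1352) = 1/8
check: Δy/Fy = (3793/2704) / (3793/338) = 1/8 ✓

α = 1/8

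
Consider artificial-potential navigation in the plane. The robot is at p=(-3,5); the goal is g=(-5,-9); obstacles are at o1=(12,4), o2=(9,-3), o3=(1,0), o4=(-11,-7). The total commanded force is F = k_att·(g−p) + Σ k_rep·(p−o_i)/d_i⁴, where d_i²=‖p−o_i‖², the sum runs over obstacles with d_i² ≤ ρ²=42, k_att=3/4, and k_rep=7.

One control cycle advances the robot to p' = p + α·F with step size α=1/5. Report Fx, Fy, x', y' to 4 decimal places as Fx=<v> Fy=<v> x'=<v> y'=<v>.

F_att = 3/4·(g−p) = 3/4·(-2,-14) = (-1.5000,-10.5000)
o1: d²=226 > ρ²=42 → inactive
o2: d²=208 > ρ²=42 → inactive
o3: d²=41 ≤ ρ²=42; F_rep = 7·(-4,5)/41² = (-0.0167,0.0208)
o4: d²=208 > ρ²=42 → inactive
F = F_att + ΣF_rep = (-1.5167,-10.4792)
p' = p + 1/5·F = (-3.3033,2.9042)

Fx=-1.5167 Fy=-10.4792 x'=-3.3033 y'=2.9042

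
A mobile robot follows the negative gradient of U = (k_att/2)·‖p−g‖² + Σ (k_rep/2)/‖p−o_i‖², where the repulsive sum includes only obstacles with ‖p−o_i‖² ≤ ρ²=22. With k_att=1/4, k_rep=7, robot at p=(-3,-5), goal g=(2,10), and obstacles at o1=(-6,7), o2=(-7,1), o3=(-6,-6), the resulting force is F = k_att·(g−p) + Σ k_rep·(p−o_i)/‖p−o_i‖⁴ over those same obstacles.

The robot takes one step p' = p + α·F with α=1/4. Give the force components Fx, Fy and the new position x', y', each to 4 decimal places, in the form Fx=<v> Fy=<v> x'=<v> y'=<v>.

Fx=1.4600 Fy=3.8200 x'=-2.6350 y'=-4.0450

F_att = 1/4·(g−p) = 1/4·(5,15) = (1.2500,3.7500)
o1: d²=153 > ρ²=22 → inactive
o2: d²=52 > ρ²=22 → inactive
o3: d²=10 ≤ ρ²=22; F_rep = 7·(3,1)/10² = (0.2100,0.0700)
F = F_att + ΣF_rep = (1.4600,3.8200)
p' = p + 1/4·F = (-2.6350,-4.0450)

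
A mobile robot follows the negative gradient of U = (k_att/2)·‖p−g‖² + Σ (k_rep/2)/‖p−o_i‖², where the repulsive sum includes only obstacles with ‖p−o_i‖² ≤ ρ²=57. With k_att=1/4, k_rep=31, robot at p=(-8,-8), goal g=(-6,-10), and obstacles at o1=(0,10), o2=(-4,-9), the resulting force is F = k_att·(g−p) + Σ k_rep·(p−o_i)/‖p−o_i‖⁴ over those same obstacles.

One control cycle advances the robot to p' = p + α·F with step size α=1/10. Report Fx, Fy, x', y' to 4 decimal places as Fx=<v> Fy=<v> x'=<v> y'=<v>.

Fx=0.0709 Fy=-0.3927 x'=-7.9929 y'=-8.0393

F_att = 1/4·(g−p) = 1/4·(2,-2) = (0.5000,-0.5000)
o1: d²=388 > ρ²=57 → inactive
o2: d²=17 ≤ ρ²=57; F_rep = 31·(-4,1)/17² = (-0.4291,0.1073)
F = F_att + ΣF_rep = (0.0709,-0.3927)
p' = p + 1/10·F = (-7.9929,-8.0393)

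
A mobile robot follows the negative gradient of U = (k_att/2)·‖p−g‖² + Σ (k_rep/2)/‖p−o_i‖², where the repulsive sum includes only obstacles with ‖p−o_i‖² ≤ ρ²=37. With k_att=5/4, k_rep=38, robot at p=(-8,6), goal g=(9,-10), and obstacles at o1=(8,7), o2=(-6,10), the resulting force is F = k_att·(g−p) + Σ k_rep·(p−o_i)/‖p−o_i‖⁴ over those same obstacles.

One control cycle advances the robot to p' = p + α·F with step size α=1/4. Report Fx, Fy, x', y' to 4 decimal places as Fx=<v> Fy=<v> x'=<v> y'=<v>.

F_att = 5/4·(g−p) = 5/4·(17,-16) = (21.2500,-20.0000)
o1: d²=257 > ρ²=37 → inactive
o2: d²=20 ≤ ρ²=37; F_rep = 38·(-2,-4)/20² = (-0.1900,-0.3800)
F = F_att + ΣF_rep = (21.0600,-20.3800)
p' = p + 1/4·F = (-2.7350,0.9050)

Fx=21.0600 Fy=-20.3800 x'=-2.7350 y'=0.9050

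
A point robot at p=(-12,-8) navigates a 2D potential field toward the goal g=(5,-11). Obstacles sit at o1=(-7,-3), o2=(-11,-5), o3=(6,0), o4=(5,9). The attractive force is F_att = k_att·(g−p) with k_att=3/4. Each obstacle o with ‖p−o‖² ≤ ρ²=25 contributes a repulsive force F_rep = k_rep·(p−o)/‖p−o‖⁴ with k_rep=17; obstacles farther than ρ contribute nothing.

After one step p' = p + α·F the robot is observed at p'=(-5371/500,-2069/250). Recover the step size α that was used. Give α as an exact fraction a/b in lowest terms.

α = 1/10

F_att = 3/4·(g−p) = 3/4·(17,-3) = (12.7500,-2.2500)
o1: d²=50 > ρ²=25 → inactive
o2: d²=10 ≤ ρ²=25; F_rep = 17·(-1,-3)/10² = (-0.1700,-0.5100)
o3: d²=388 > ρ²=25 → inactive
o4: d²=578 > ρ²=25 → inactive
F = F_att + ΣF_rep = (12.5800,-2.7600)
Δp = p'−p = (1.2580,-0.2760); α = Δx/Fx = (629/500) / (629/50) = 1/10
check: Δy/Fy = (-69/250) / (-69/25) = 1/10 ✓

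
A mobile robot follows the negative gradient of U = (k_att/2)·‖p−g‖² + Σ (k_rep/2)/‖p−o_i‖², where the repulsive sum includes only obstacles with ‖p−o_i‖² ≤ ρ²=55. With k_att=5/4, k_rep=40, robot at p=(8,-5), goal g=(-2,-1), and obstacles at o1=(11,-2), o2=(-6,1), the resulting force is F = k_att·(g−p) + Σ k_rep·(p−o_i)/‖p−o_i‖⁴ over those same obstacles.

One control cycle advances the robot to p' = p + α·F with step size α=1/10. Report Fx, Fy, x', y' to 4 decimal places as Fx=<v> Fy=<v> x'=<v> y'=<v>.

Fx=-12.8704 Fy=4.6296 x'=6.7130 y'=-4.5370

F_att = 5/4·(g−p) = 5/4·(-10,4) = (-12.5000,5.0000)
o1: d²=18 ≤ ρ²=55; F_rep = 40·(-3,-3)/18² = (-0.3704,-0.3704)
o2: d²=232 > ρ²=55 → inactive
F = F_att + ΣF_rep = (-12.8704,4.6296)
p' = p + 1/10·F = (6.7130,-4.5370)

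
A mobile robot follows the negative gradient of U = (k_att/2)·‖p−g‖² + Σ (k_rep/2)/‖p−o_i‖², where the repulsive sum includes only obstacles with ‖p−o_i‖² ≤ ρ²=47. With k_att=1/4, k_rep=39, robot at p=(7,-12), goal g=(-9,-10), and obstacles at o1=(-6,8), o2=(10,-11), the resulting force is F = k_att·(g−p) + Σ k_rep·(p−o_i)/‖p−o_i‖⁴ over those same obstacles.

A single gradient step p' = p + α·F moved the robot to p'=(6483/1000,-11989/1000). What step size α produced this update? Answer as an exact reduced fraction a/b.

α = 1/10

F_att = 1/4·(g−p) = 1/4·(-16,2) = (-4.0000,0.5000)
o1: d²=569 > ρ²=47 → inactive
o2: d²=10 ≤ ρ²=47; F_rep = 39·(-3,-1)/10² = (-1.1700,-0.3900)
F = F_att + ΣF_rep = (-5.1700,0.1100)
Δp = p'−p = (-0.5170,0.0110); α = Δx/Fx = (-517/1000) / (-517/100) = 1/10
check: Δy/Fy = (11/1000) / (11/100) = 1/10 ✓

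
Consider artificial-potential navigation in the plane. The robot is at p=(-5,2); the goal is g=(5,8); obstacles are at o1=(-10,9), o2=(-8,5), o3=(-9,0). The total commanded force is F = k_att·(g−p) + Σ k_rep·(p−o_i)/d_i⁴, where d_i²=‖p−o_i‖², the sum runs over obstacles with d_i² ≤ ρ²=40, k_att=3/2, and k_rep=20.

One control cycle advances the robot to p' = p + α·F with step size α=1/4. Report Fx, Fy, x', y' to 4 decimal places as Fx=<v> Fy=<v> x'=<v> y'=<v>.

Fx=15.3852 Fy=8.9148 x'=-1.1537 y'=4.2287

F_att = 3/2·(g−p) = 3/2·(10,6) = (15.0000,9.0000)
o1: d²=74 > ρ²=40 → inactive
o2: d²=18 ≤ ρ²=40; F_rep = 20·(3,-3)/18² = (0.1852,-0.1852)
o3: d²=20 ≤ ρ²=40; F_rep = 20·(4,2)/20² = (0.2000,0.1000)
F = F_att + ΣF_rep = (15.3852,8.9148)
p' = p + 1/4·F = (-1.1537,4.2287)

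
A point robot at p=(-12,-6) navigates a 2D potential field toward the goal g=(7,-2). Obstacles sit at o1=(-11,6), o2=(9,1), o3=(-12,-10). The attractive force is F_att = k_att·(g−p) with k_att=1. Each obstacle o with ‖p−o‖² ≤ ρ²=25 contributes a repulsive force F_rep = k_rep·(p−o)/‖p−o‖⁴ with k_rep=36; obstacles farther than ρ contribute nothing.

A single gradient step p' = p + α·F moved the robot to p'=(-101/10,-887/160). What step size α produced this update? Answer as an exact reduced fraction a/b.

F_att = 1·(g−p) = 1·(19,4) = (19.0000,4.0000)
o1: d²=145 > ρ²=25 → inactive
o2: d²=490 > ρ²=25 → inactive
o3: d²=16 ≤ ρ²=25; F_rep = 36·(0,4)/16² = (0.0000,0.5625)
F = F_att + ΣF_rep = (19.0000,4.5625)
Δp = p'−p = (1.9000,0.4562); α = Δx/Fx = (19/10) / (19) = 1/10
check: Δy/Fy = (73/160) / (73/16) = 1/10 ✓

α = 1/10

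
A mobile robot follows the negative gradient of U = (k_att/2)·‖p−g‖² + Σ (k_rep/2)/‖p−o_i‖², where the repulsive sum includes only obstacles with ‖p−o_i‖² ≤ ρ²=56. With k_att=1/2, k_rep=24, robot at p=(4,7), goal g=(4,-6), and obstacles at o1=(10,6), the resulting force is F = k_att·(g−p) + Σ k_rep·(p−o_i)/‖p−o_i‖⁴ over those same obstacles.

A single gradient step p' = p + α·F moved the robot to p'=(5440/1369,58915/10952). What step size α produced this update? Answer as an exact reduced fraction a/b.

α = 1/4

F_att = 1/2·(g−p) = 1/2·(0,-13) = (0.0000,-6.5000)
o1: d²=37 ≤ ρ²=56; F_rep = 24·(-6,1)/37² = (-0.1052,0.0175)
F = F_att + ΣF_rep = (-0.1052,-6.4825)
Δp = p'−p = (-0.0263,-1.6206); α = Δx/Fx = (-36/1369) / (-144/1369) = 1/4
check: Δy/Fy = (-17749/10952) / (-17749/2738) = 1/4 ✓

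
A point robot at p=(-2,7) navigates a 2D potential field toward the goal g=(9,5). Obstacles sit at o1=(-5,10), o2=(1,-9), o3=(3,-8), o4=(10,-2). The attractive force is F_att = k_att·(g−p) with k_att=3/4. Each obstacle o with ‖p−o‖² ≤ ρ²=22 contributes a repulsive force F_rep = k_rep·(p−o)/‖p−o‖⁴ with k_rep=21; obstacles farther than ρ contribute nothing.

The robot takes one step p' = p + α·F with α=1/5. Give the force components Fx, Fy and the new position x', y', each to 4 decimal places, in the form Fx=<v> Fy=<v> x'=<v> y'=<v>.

Fx=8.4444 Fy=-1.6944 x'=-0.3111 y'=6.6611

F_att = 3/4·(g−p) = 3/4·(11,-2) = (8.2500,-1.5000)
o1: d²=18 ≤ ρ²=22; F_rep = 21·(3,-3)/18² = (0.1944,-0.1944)
o2: d²=265 > ρ²=22 → inactive
o3: d²=250 > ρ²=22 → inactive
o4: d²=225 > ρ²=22 → inactive
F = F_att + ΣF_rep = (8.4444,-1.6944)
p' = p + 1/5·F = (-0.3111,6.6611)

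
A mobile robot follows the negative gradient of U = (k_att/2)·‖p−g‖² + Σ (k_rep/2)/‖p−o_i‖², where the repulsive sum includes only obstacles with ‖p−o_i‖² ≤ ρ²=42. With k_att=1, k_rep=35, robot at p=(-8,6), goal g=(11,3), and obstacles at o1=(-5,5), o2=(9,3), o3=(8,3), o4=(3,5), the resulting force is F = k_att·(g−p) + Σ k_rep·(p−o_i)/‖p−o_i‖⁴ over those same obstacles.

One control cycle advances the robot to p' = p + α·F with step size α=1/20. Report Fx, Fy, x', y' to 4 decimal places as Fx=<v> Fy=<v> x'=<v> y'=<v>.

F_att = 1·(g−p) = 1·(19,-3) = (19.0000,-3.0000)
o1: d²=10 ≤ ρ²=42; F_rep = 35·(-3,1)/10² = (-1.0500,0.3500)
o2: d²=298 > ρ²=42 → inactive
o3: d²=265 > ρ²=42 → inactive
o4: d²=122 > ρ²=42 → inactive
F = F_att + ΣF_rep = (17.9500,-2.6500)
p' = p + 1/20·F = (-7.1025,5.8675)

Fx=17.9500 Fy=-2.6500 x'=-7.1025 y'=5.8675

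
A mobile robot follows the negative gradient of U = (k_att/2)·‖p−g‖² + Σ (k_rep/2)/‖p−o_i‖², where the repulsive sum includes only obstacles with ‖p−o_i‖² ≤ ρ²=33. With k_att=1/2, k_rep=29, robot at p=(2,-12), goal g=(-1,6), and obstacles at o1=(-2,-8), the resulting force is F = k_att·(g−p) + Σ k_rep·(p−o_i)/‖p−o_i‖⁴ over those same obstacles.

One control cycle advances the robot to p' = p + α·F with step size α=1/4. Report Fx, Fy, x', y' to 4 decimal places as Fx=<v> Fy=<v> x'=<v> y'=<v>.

Fx=-1.3867 Fy=8.8867 x'=1.6533 y'=-9.7783

F_att = 1/2·(g−p) = 1/2·(-3,18) = (-1.5000,9.0000)
o1: d²=32 ≤ ρ²=33; F_rep = 29·(4,-4)/32² = (0.1133,-0.1133)
F = F_att + ΣF_rep = (-1.3867,8.8867)
p' = p + 1/4·F = (1.6533,-9.7783)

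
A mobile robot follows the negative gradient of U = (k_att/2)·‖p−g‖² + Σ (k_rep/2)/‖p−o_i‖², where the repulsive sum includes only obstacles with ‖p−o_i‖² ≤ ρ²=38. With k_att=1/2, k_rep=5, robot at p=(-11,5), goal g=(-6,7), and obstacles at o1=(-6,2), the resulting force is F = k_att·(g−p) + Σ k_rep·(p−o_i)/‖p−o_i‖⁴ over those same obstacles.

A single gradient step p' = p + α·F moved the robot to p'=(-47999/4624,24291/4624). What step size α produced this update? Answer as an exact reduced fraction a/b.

α = 1/4

F_att = 1/2·(g−p) = 1/2·(5,2) = (2.5000,1.0000)
o1: d²=34 ≤ ρ²=38; F_rep = 5·(-5,3)/34² = (-0.0216,0.0130)
F = F_att + ΣF_rep = (2.4784,1.0130)
Δp = p'−p = (0.6196,0.2532); α = Δx/Fx = (2865/4624) / (2865/1156) = 1/4
check: Δy/Fy = (1171/4624) / (1171/1156) = 1/4 ✓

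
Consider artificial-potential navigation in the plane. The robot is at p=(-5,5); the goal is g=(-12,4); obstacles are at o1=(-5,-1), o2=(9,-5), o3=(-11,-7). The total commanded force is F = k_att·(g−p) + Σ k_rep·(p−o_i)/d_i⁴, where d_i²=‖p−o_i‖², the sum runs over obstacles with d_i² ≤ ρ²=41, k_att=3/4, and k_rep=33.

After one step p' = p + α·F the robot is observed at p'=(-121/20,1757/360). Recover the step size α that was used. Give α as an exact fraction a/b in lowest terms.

α = 1/5

F_att = 3/4·(g−p) = 3/4·(-7,-1) = (-5.2500,-0.7500)
o1: d²=36 ≤ ρ²=41; F_rep = 33·(0,6)/36² = (0.0000,0.1528)
o2: d²=296 > ρ²=41 → inactive
o3: d²=180 > ρ²=41 → inactive
F = F_att + ΣF_rep = (-5.2500,-0.5972)
Δp = p'−p = (-1.0500,-0.1194); α = Δx/Fx = (-21/20) / (-21/4) = 1/5
check: Δy/Fy = (-43/360) / (-43/72) = 1/5 ✓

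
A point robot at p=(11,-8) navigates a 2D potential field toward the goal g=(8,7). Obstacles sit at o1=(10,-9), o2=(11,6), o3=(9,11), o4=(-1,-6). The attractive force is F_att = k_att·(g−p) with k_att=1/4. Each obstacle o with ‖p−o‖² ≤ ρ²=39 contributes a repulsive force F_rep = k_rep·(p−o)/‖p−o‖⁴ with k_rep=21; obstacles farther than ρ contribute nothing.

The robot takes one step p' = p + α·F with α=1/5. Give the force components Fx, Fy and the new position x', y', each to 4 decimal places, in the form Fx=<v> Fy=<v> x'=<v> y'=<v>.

Fx=4.5000 Fy=9.0000 x'=11.9000 y'=-6.2000

F_att = 1/4·(g−p) = 1/4·(-3,15) = (-0.7500,3.7500)
o1: d²=2 ≤ ρ²=39; F_rep = 21·(1,1)/2² = (5.2500,5.2500)
o2: d²=196 > ρ²=39 → inactive
o3: d²=365 > ρ²=39 → inactive
o4: d²=148 > ρ²=39 → inactive
F = F_att + ΣF_rep = (4.5000,9.0000)
p' = p + 1/5·F = (11.9000,-6.2000)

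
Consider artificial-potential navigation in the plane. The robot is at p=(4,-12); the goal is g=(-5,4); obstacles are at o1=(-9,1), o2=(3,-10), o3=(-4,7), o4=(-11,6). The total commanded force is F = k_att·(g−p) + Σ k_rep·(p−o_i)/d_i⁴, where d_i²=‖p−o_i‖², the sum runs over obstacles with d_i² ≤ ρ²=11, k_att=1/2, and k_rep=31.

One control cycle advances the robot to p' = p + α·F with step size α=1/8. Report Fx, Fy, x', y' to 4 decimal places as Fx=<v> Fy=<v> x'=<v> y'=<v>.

F_att = 1/2·(g−p) = 1/2·(-9,16) = (-4.5000,8.0000)
o1: d²=338 > ρ²=11 → inactive
o2: d²=5 ≤ ρ²=11; F_rep = 31·(1,-2)/5² = (1.2400,-2.4800)
o3: d²=425 > ρ²=11 → inactive
o4: d²=549 > ρ²=11 → inactive
F = F_att + ΣF_rep = (-3.2600,5.5200)
p' = p + 1/8·F = (3.5925,-11.3100)

Fx=-3.2600 Fy=5.5200 x'=3.5925 y'=-11.3100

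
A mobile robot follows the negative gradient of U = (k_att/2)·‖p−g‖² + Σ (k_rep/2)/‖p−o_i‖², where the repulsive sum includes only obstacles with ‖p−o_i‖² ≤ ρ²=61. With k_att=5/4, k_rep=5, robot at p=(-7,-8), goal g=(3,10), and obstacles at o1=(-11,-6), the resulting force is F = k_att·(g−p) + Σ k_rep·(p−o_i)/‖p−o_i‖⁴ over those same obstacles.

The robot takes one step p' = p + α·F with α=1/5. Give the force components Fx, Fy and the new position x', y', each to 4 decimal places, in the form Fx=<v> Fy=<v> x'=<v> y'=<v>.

Fx=12.5500 Fy=22.4750 x'=-4.4900 y'=-3.5050

F_att = 5/4·(g−p) = 5/4·(10,18) = (12.5000,22.5000)
o1: d²=20 ≤ ρ²=61; F_rep = 5·(4,-2)/20² = (0.0500,-0.0250)
F = F_att + ΣF_rep = (12.5500,22.4750)
p' = p + 1/5·F = (-4.4900,-3.5050)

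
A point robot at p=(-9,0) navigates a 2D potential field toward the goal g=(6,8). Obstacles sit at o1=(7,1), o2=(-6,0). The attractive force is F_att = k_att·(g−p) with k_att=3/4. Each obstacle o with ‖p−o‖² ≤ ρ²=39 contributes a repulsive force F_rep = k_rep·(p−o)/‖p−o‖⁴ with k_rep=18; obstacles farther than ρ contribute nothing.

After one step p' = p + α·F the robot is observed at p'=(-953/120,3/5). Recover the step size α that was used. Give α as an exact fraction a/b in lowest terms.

α = 1/10

F_att = 3/4·(g−p) = 3/4·(15,8) = (11.2500,6.0000)
o1: d²=257 > ρ²=39 → inactive
o2: d²=9 ≤ ρ²=39; F_rep = 18·(-3,0)/9² = (-0.6667,0.0000)
F = F_att + ΣF_rep = (10.5833,6.0000)
Δp = p'−p = (1.0583,0.6000); α = Δx/Fx = (127/120) / (127/12) = 1/10
check: Δy/Fy = (3/5) / (6) = 1/10 ✓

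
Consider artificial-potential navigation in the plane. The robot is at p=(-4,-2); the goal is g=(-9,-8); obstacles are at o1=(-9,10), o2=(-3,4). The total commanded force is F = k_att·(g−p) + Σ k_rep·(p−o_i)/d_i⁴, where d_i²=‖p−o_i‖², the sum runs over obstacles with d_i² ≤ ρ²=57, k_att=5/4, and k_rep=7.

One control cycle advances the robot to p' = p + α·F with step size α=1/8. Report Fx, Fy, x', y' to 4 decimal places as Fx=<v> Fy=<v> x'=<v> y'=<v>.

Fx=-6.2551 Fy=-7.5307 x'=-4.7819 y'=-2.9413

F_att = 5/4·(g−p) = 5/4·(-5,-6) = (-6.2500,-7.5000)
o1: d²=169 > ρ²=57 → inactive
o2: d²=37 ≤ ρ²=57; F_rep = 7·(-1,-6)/37² = (-0.0051,-0.0307)
F = F_att + ΣF_rep = (-6.2551,-7.5307)
p' = p + 1/8·F = (-4.7819,-2.9413)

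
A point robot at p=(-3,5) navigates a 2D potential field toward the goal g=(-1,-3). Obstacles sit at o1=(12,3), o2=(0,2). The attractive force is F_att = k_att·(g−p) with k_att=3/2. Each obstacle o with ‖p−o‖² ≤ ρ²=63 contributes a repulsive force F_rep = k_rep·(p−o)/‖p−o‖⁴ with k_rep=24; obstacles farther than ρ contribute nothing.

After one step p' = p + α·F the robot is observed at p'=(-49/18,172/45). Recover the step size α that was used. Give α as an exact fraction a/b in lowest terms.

α = 1/10

F_att = 3/2·(g−p) = 3/2·(2,-8) = (3.0000,-12.0000)
o1: d²=229 > ρ²=63 → inactive
o2: d²=18 ≤ ρ²=63; F_rep = 24·(-3,3)/18² = (-0.2222,0.2222)
F = F_att + ΣF_rep = (2.7778,-11.7778)
Δp = p'−p = (0.2778,-1.1778); α = Δx/Fx = (5/18) / (25/9) = 1/10
check: Δy/Fy = (-53/45) / (-106/9) = 1/10 ✓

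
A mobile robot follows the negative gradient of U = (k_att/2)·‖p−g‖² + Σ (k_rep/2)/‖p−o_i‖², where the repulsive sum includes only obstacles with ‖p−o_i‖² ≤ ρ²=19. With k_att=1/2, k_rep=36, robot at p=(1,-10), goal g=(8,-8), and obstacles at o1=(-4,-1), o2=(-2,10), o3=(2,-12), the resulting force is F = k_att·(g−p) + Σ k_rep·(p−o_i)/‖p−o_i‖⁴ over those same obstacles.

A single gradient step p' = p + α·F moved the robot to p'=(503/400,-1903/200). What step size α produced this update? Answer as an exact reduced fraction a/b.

F_att = 1/2·(g−p) = 1/2·(7,2) = (3.5000,1.0000)
o1: d²=106 > ρ²=19 → inactive
o2: d²=409 > ρ²=19 → inactive
o3: d²=5 ≤ ρ²=19; F_rep = 36·(-1,2)/5² = (-1.4400,2.8800)
F = F_att + ΣF_rep = (2.0600,3.8800)
Δp = p'−p = (0.2575,0.4850); α = Δx/Fx = (103/400) / (103/50) = 1/8
check: Δy/Fy = (97/200) / (97/25) = 1/8 ✓

α = 1/8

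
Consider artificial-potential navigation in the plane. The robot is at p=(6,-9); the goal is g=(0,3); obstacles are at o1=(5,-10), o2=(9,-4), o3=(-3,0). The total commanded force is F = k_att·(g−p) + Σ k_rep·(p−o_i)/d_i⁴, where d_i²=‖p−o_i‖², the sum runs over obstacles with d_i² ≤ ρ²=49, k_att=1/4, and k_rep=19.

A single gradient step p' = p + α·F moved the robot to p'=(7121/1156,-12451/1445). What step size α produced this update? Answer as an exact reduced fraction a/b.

α = 1/20

F_att = 1/4·(g−p) = 1/4·(-6,12) = (-1.5000,3.0000)
o1: d²=2 ≤ ρ²=49; F_rep = 19·(1,1)/2² = (4.7500,4.7500)
o2: d²=34 ≤ ρ²=49; F_rep = 19·(-3,-5)/34² = (-0.0493,-0.0822)
o3: d²=162 > ρ²=49 → inactive
F = F_att + ΣF_rep = (3.2007,7.6678)
Δp = p'−p = (0.1600,0.3834); α = Δx/Fx = (185/1156) / (925/289) = 1/20
check: Δy/Fy = (554/1445) / (2216/289) = 1/20 ✓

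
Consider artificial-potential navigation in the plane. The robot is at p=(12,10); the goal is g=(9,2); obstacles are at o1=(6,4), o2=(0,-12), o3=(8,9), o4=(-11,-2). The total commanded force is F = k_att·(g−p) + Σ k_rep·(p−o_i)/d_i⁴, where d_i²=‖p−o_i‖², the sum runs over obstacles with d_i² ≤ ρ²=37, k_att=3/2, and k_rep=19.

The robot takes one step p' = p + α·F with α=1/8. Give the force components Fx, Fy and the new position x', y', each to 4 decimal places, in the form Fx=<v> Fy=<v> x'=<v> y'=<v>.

Fx=-4.2370 Fy=-11.9343 x'=11.4704 y'=8.5082

F_att = 3/2·(g−p) = 3/2·(-3,-8) = (-4.5000,-12.0000)
o1: d²=72 > ρ²=37 → inactive
o2: d²=628 > ρ²=37 → inactive
o3: d²=17 ≤ ρ²=37; F_rep = 19·(4,1)/17² = (0.2630,0.0657)
o4: d²=673 > ρ²=37 → inactive
F = F_att + ΣF_rep = (-4.2370,-11.9343)
p' = p + 1/8·F = (11.4704,8.5082)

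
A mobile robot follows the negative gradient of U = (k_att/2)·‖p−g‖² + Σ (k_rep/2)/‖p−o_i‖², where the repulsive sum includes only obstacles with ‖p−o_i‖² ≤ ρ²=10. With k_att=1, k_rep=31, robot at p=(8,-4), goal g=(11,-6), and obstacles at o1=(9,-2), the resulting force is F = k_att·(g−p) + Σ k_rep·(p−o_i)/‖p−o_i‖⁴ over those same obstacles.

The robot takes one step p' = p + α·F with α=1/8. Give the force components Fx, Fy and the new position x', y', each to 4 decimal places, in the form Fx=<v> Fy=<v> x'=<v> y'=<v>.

Fx=1.7600 Fy=-4.4800 x'=8.2200 y'=-4.5600

F_att = 1·(g−p) = 1·(3,-2) = (3.0000,-2.0000)
o1: d²=5 ≤ ρ²=10; F_rep = 31·(-1,-2)/5² = (-1.2400,-2.4800)
F = F_att + ΣF_rep = (1.7600,-4.4800)
p' = p + 1/8·F = (8.2200,-4.5600)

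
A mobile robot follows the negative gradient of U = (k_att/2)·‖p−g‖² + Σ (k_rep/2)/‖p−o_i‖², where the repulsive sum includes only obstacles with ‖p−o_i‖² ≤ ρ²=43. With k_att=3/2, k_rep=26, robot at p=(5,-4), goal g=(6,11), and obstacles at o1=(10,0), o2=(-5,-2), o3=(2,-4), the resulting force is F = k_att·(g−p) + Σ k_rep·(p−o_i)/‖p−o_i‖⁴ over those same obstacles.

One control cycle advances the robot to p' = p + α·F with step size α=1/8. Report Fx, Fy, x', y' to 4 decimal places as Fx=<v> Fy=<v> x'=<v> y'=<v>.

F_att = 3/2·(g−p) = 3/2·(1,15) = (1.5000,22.5000)
o1: d²=41 ≤ ρ²=43; F_rep = 26·(-5,-4)/41² = (-0.0773,-0.0619)
o2: d²=104 > ρ²=43 → inactive
o3: d²=9 ≤ ρ²=43; F_rep = 26·(3,0)/9² = (0.9630,0.0000)
F = F_att + ΣF_rep = (2.3856,22.4381)
p' = p + 1/8·F = (5.2982,-1.1952)

Fx=2.3856 Fy=22.4381 x'=5.2982 y'=-1.1952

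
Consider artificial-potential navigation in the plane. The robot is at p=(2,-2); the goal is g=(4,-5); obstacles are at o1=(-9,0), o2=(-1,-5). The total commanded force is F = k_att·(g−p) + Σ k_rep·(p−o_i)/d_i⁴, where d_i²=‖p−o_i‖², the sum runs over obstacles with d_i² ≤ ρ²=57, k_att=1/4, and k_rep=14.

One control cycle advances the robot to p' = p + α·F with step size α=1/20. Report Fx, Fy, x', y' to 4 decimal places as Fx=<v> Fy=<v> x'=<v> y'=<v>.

F_att = 1/4·(g−p) = 1/4·(2,-3) = (0.5000,-0.7500)
o1: d²=125 > ρ²=57 → inactive
o2: d²=18 ≤ ρ²=57; F_rep = 14·(3,3)/18² = (0.1296,0.1296)
F = F_att + ΣF_rep = (0.6296,-0.6204)
p' = p + 1/20·F = (2.0315,-2.0310)

Fx=0.6296 Fy=-0.6204 x'=2.0315 y'=-2.0310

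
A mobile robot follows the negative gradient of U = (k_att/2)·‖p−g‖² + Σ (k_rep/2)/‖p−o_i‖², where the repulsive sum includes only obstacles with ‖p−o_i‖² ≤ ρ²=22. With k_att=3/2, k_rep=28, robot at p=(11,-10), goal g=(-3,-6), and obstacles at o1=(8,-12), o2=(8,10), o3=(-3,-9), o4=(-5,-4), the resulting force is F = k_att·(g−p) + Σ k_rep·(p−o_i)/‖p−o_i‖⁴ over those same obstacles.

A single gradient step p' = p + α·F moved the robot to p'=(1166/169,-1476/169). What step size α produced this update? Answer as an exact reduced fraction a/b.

α = 1/5

F_att = 3/2·(g−p) = 3/2·(-14,4) = (-21.0000,6.0000)
o1: d²=13 ≤ ρ²=22; F_rep = 28·(3,2)/13² = (0.4970,0.3314)
o2: d²=409 > ρ²=22 → inactive
o3: d²=197 > ρ²=22 → inactive
o4: d²=292 > ρ²=22 → inactive
F = F_att + ΣF_rep = (-20.5030,6.3314)
Δp = p'−p = (-4.1006,1.2663); α = Δx/Fx = (-693/169) / (-3465/169) = 1/5
check: Δy/Fy = (214/169) / (1070/169) = 1/5 ✓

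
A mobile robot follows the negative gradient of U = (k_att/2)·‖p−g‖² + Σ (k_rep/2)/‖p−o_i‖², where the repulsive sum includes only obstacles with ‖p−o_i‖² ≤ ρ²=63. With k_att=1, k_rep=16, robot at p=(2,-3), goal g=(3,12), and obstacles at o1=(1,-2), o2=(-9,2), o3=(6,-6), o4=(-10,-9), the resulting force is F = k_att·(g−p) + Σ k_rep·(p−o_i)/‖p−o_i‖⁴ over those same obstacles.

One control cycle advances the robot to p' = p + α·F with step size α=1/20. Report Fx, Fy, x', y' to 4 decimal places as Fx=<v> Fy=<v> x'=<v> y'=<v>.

F_att = 1·(g−p) = 1·(1,15) = (1.0000,15.0000)
o1: d²=2 ≤ ρ²=63; F_rep = 16·(1,-1)/2² = (4.0000,-4.0000)
o2: d²=146 > ρ²=63 → inactive
o3: d²=25 ≤ ρ²=63; F_rep = 16·(-4,3)/25² = (-0.1024,0.0768)
o4: d²=180 > ρ²=63 → inactive
F = F_att + ΣF_rep = (4.8976,11.0768)
p' = p + 1/20·F = (2.2449,-2.4462)

Fx=4.8976 Fy=11.0768 x'=2.2449 y'=-2.4462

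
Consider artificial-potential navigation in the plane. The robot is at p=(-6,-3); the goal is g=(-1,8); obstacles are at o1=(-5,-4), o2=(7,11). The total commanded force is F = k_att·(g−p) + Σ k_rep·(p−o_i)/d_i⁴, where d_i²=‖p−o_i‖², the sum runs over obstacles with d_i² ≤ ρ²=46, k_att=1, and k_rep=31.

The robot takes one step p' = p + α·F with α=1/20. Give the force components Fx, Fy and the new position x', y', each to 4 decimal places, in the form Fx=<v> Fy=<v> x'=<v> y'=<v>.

F_att = 1·(g−p) = 1·(5,11) = (5.0000,11.0000)
o1: d²=2 ≤ ρ²=46; F_rep = 31·(-1,1)/2² = (-7.7500,7.7500)
o2: d²=365 > ρ²=46 → inactive
F = F_att + ΣF_rep = (-2.7500,18.7500)
p' = p + 1/20·F = (-6.1375,-2.0625)

Fx=-2.7500 Fy=18.7500 x'=-6.1375 y'=-2.0625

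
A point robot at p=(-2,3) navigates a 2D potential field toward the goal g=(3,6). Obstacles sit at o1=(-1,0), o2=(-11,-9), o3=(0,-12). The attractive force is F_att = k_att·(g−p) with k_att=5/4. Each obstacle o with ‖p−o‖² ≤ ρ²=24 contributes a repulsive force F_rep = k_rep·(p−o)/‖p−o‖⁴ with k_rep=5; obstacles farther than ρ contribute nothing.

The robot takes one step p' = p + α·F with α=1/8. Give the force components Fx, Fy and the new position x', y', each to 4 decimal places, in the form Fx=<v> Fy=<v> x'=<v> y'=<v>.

Fx=6.2000 Fy=3.9000 x'=-1.2250 y'=3.4875

F_att = 5/4·(g−p) = 5/4·(5,3) = (6.2500,3.7500)
o1: d²=10 ≤ ρ²=24; F_rep = 5·(-1,3)/10² = (-0.0500,0.1500)
o2: d²=225 > ρ²=24 → inactive
o3: d²=229 > ρ²=24 → inactive
F = F_att + ΣF_rep = (6.2000,3.9000)
p' = p + 1/8·F = (-1.2250,3.4875)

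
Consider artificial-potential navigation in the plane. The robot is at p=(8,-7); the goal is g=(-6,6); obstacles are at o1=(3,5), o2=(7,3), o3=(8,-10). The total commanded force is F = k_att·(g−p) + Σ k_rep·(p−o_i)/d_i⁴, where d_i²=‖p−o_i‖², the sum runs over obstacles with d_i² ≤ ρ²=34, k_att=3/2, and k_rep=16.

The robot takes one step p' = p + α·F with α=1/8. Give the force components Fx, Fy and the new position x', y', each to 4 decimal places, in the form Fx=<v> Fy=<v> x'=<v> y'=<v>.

Fx=-21.0000 Fy=20.0926 x'=5.3750 y'=-4.4884

F_att = 3/2·(g−p) = 3/2·(-14,13) = (-21.0000,19.5000)
o1: d²=169 > ρ²=34 → inactive
o2: d²=101 > ρ²=34 → inactive
o3: d²=9 ≤ ρ²=34; F_rep = 16·(0,3)/9² = (0.0000,0.5926)
F = F_att + ΣF_rep = (-21.0000,20.0926)
p' = p + 1/8·F = (5.3750,-4.4884)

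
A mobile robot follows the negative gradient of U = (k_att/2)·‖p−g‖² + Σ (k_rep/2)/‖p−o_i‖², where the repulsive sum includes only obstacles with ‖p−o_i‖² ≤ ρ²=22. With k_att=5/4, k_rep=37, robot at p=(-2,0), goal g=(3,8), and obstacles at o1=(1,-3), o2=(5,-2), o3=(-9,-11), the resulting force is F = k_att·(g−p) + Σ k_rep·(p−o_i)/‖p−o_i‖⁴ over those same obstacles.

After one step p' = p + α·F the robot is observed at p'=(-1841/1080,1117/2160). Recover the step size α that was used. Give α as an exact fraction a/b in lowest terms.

α = 1/20

F_att = 5/4·(g−p) = 5/4·(5,8) = (6.2500,10.0000)
o1: d²=18 ≤ ρ²=22; F_rep = 37·(-3,3)/18² = (-0.3426,0.3426)
o2: d²=53 > ρ²=22 → inactive
o3: d²=170 > ρ²=22 → inactive
F = F_att + ΣF_rep = (5.9074,10.3426)
Δp = p'−p = (0.2954,0.5171); α = Δx/Fx = (319/1080) / (319/54) = 1/20
check: Δy/Fy = (1117/2160) / (1117/108) = 1/20 ✓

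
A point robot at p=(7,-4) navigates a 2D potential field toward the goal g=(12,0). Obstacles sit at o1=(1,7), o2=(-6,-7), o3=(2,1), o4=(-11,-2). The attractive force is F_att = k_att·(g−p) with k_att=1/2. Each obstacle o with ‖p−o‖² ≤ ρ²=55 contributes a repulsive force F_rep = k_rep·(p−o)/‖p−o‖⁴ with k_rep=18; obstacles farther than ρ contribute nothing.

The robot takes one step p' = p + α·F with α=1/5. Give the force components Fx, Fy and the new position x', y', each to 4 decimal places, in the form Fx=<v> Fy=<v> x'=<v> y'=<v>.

F_att = 1/2·(g−p) = 1/2·(5,4) = (2.5000,2.0000)
o1: d²=157 > ρ²=55 → inactive
o2: d²=178 > ρ²=55 → inactive
o3: d²=50 ≤ ρ²=55; F_rep = 18·(5,-5)/50² = (0.0360,-0.0360)
o4: d²=328 > ρ²=55 → inactive
F = F_att + ΣF_rep = (2.5360,1.9640)
p' = p + 1/5·F = (7.5072,-3.6072)

Fx=2.5360 Fy=1.9640 x'=7.5072 y'=-3.6072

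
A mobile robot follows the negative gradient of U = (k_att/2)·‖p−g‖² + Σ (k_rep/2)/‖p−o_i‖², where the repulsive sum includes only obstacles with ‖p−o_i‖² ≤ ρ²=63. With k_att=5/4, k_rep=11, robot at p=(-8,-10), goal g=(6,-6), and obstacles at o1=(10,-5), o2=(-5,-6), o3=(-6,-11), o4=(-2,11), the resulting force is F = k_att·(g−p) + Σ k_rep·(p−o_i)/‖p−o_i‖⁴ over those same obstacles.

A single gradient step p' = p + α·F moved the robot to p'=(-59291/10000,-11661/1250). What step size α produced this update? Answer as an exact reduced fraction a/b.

α = 1/8

F_att = 5/4·(g−p) = 5/4·(14,4) = (17.5000,5.0000)
o1: d²=349 > ρ²=63 → inactive
o2: d²=25 ≤ ρ²=63; F_rep = 11·(-3,-4)/25² = (-0.0528,-0.0704)
o3: d²=5 ≤ ρ²=63; F_rep = 11·(-2,1)/5² = (-0.8800,0.4400)
o4: d²=477 > ρ²=63 → inactive
F = F_att + ΣF_rep = (16.5672,5.3696)
Δp = p'−p = (2.0709,0.6712); α = Δx/Fx = (20709/10000) / (20709/1250) = 1/8
check: Δy/Fy = (839/1250) / (3356/625) = 1/8 ✓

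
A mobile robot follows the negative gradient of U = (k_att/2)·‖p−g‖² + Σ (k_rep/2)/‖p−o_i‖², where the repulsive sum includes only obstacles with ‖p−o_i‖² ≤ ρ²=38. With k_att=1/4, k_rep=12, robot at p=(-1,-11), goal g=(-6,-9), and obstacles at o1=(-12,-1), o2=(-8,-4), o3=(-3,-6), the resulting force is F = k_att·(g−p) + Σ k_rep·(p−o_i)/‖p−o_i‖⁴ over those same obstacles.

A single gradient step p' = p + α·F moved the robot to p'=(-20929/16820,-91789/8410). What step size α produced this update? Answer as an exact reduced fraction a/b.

α = 1/5

F_att = 1/4·(g−p) = 1/4·(-5,2) = (-1.2500,0.5000)
o1: d²=221 > ρ²=38 → inactive
o2: d²=98 > ρ²=38 → inactive
o3: d²=29 ≤ ρ²=38; F_rep = 12·(2,-5)/29² = (0.0285,-0.0713)
F = F_att + ΣF_rep = (-1.2215,0.4287)
Δp = p'−p = (-0.2443,0.0857); α = Δx/Fx = (-4109/16820) / (-4109/3364) = 1/5
check: Δy/Fy = (721/8410) / (721/1682) = 1/5 ✓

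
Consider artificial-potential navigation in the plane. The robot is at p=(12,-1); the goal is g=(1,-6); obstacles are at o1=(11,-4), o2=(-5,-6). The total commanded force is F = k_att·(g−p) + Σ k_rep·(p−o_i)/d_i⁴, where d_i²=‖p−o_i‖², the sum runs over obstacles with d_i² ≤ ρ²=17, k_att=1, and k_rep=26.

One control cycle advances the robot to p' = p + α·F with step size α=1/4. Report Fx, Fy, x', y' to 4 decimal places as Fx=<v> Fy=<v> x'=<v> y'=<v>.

Fx=-10.7400 Fy=-4.2200 x'=9.3150 y'=-2.0550

F_att = 1·(g−p) = 1·(-11,-5) = (-11.0000,-5.0000)
o1: d²=10 ≤ ρ²=17; F_rep = 26·(1,3)/10² = (0.2600,0.7800)
o2: d²=314 > ρ²=17 → inactive
F = F_att + ΣF_rep = (-10.7400,-4.2200)
p' = p + 1/4·F = (9.3150,-2.0550)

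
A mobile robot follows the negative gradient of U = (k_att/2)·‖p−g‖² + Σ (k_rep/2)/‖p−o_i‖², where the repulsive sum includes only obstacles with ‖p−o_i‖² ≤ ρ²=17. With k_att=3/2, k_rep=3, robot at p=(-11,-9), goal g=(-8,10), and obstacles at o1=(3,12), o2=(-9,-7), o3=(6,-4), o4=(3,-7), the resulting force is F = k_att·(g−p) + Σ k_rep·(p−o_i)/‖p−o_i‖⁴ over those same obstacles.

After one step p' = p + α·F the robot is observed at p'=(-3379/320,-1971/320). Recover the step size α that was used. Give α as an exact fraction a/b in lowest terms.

F_att = 3/2·(g−p) = 3/2·(3,19) = (4.5000,28.5000)
o1: d²=637 > ρ²=17 → inactive
o2: d²=8 ≤ ρ²=17; F_rep = 3·(-2,-2)/8² = (-0.0938,-0.0938)
o3: d²=314 > ρ²=17 → inactive
o4: d²=200 > ρ²=17 → inactive
F = F_att + ΣF_rep = (4.4062,28.4062)
Δp = p'−p = (0.4406,2.8406); α = Δx/Fx = (141/320) / (141/32) = 1/10
check: Δy/Fy = (909/320) / (909/32) = 1/10 ✓

α = 1/10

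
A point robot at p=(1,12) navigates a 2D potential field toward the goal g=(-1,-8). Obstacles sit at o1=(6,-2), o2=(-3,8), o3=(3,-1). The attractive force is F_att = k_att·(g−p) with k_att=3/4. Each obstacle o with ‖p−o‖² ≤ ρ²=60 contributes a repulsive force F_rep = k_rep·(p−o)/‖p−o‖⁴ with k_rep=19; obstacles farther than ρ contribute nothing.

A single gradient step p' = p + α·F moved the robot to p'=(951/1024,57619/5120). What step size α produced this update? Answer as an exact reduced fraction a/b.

F_att = 3/4·(g−p) = 3/4·(-2,-20) = (-1.5000,-15.0000)
o1: d²=221 > ρ²=60 → inactive
o2: d²=32 ≤ ρ²=60; F_rep = 19·(4,4)/32² = (0.0742,0.0742)
o3: d²=173 > ρ²=60 → inactive
F = F_att + ΣF_rep = (-1.4258,-14.9258)
Δp = p'−p = (-0.0713,-0.7463); α = Δx/Fx = (-73/1024) / (-365/256) = 1/20
check: Δy/Fy = (-3821/5120) / (-3821/256) = 1/20 ✓

α = 1/20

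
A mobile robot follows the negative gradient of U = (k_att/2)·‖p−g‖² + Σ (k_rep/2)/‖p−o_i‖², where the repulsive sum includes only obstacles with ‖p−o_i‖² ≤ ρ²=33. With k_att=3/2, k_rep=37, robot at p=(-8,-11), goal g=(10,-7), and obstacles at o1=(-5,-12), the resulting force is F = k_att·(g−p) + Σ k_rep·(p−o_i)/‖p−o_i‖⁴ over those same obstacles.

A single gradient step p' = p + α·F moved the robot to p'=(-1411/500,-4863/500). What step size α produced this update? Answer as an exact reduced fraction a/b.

F_att = 3/2·(g−p) = 3/2·(18,4) = (27.0000,6.0000)
o1: d²=10 ≤ ρ²=33; F_rep = 37·(-3,1)/10² = (-1.1100,0.3700)
F = F_att + ΣF_rep = (25.8900,6.3700)
Δp = p'−p = (5.1780,1.2740); α = Δx/Fx = (2589/500) / (2589/100) = 1/5
check: Δy/Fy = (637/500) / (637/100) = 1/5 ✓

α = 1/5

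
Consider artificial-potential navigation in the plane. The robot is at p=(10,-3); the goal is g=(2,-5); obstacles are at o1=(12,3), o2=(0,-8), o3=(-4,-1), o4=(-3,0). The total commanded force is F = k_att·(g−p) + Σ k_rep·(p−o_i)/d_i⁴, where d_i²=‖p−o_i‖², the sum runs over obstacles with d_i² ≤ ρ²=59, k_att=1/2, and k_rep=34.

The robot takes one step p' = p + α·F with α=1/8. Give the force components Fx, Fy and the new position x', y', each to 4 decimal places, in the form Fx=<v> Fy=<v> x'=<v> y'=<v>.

F_att = 1/2·(g−p) = 1/2·(-8,-2) = (-4.0000,-1.0000)
o1: d²=40 ≤ ρ²=59; F_rep = 34·(-2,-6)/40² = (-0.0425,-0.1275)
o2: d²=125 > ρ²=59 → inactive
o3: d²=200 > ρ²=59 → inactive
o4: d²=178 > ρ²=59 → inactive
F = F_att + ΣF_rep = (-4.0425,-1.1275)
p' = p + 1/8·F = (9.4947,-3.1409)

Fx=-4.0425 Fy=-1.1275 x'=9.4947 y'=-3.1409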